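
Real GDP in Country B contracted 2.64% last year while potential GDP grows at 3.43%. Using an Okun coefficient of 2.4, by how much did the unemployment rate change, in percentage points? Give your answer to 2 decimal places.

2.53 percentage points

Growth-rate Okun's law: g_Y = g_Y* - β × Δu, so Δu = (g_Y* - g_Y)/β.
Δu = (3.43 + 2.64)/2.4 = 6.07/2.4 = 2.53 percentage points.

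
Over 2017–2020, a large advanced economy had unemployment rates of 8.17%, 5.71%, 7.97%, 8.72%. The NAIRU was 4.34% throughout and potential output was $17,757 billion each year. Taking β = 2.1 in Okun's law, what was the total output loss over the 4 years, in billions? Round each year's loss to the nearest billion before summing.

$4,926 billion

Year 2017: gap = -2.1 × (8.17 - 4.34) = -8.043%, loss ≈ 17757 × 8.043/100 ≈ 1428.
Year 2018: gap = -2.1 × (5.71 - 4.34) = -2.877%, loss ≈ 17757 × 2.877/100 ≈ 511.
Year 2019: gap = -2.1 × (7.97 - 4.34) = -7.623%, loss ≈ 17757 × 7.623/100 ≈ 1354.
Year 2020: gap = -2.1 × (8.72 - 4.34) = -9.198%, loss ≈ 17757 × 9.198/100 ≈ 1633.
Total lost output = 1428 + 511 + 1354 + 1633 = 4926 billion.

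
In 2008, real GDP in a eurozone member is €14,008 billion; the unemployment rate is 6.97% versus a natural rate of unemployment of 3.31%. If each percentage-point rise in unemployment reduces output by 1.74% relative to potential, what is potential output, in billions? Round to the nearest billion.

Unemployment gap = 6.97 - 3.31 = 3.66 points, so output gap = -1.74 × 3.66 = -6.3684%.
Since Y = Y* × (1 + gap/100), Y* = 14008/0.936316 ≈ 14961 billion.

€14,961 billion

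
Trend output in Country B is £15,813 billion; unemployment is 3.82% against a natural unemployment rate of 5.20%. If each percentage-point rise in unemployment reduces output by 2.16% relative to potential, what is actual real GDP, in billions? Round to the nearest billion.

£16,284 billion

Unemployment gap = 3.82 - 5.2 = -1.38 points, so the output gap is -2.16 × (-1.38) = 2.9808%.
Actual GDP = 15813 × (1 + 2.9808/100) = 15813 × 1.029808 ≈ 16284 billion.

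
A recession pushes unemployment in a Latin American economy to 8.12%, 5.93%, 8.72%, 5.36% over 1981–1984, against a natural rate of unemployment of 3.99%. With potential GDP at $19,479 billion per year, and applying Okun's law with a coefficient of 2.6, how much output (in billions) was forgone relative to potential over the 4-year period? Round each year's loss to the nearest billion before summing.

$6,165 billion

Year 1981: gap = -2.6 × (8.12 - 3.99) = -10.738%, loss ≈ 19479 × 10.738/100 ≈ 2092.
Year 1982: gap = -2.6 × (5.93 - 3.99) = -5.044%, loss ≈ 19479 × 5.044/100 ≈ 983.
Year 1983: gap = -2.6 × (8.72 - 3.99) = -12.298%, loss ≈ 19479 × 12.298/100 ≈ 2396.
Year 1984: gap = -2.6 × (5.36 - 3.99) = -3.562%, loss ≈ 19479 × 3.562/100 ≈ 694.
Total lost output = 2092 + 983 + 2396 + 694 = 6165 billion.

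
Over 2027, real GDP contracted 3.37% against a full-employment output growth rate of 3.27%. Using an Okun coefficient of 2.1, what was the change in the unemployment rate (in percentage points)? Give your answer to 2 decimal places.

3.16 percentage points

Growth-rate Okun's law: g_Y = g_Y* - β × Δu, so Δu = (g_Y* - g_Y)/β.
Δu = (3.27 + 3.37)/2.1 = 6.64/2.1 = 3.16 percentage points.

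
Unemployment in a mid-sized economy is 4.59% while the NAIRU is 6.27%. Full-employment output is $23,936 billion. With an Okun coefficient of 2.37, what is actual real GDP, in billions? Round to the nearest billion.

$24,889 billion

Unemployment gap = 4.59 - 6.27 = -1.68 points, so the output gap is -2.37 × (-1.68) = 3.9816%.
Actual GDP = 23936 × (1 + 3.9816/100) = 23936 × 1.039816 ≈ 24889 billion.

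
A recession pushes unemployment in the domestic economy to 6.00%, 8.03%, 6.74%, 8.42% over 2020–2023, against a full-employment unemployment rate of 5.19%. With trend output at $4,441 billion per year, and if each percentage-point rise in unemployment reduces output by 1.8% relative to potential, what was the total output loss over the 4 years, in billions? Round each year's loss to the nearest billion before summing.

$674 billion

Year 2020: gap = -1.8 × (6 - 5.19) = -1.458%, loss ≈ 4441 × 1.458/100 ≈ 65.
Year 2021: gap = -1.8 × (8.03 - 5.19) = -5.112%, loss ≈ 4441 × 5.112/100 ≈ 227.
Year 2022: gap = -1.8 × (6.74 - 5.19) = -2.79%, loss ≈ 4441 × 2.79/100 ≈ 124.
Year 2023: gap = -1.8 × (8.42 - 5.19) = -5.814%, loss ≈ 4441 × 5.814/100 ≈ 258.
Total lost output = 65 + 227 + 124 + 258 = 674 billion.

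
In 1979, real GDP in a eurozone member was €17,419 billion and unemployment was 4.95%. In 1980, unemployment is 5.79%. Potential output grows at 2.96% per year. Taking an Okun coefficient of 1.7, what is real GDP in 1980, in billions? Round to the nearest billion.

Δu = 5.79 - 4.95 = 0.84 points.
Okun's law (growth form): g_Y = g_Y* - β × Δu = 2.96 - 1.7 × (0.84) = 2.96 - 1.428 = 1.532%.
Real GDP in the next year = 17419 × (1 + 1.532/100) = 17419 × 1.01532 ≈ 17686 billion.

€17,686 billion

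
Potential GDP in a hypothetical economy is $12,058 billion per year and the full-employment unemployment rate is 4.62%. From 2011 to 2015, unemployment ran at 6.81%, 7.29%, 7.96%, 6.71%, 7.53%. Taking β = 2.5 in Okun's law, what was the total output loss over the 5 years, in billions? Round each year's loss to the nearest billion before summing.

Year 2011: gap = -2.5 × (6.81 - 4.62) = -5.475%, loss ≈ 12058 × 5.475/100 ≈ 660.
Year 2012: gap = -2.5 × (7.29 - 4.62) = -6.675%, loss ≈ 12058 × 6.675/100 ≈ 805.
Year 2013: gap = -2.5 × (7.96 - 4.62) = -8.35%, loss ≈ 12058 × 8.35/100 ≈ 1007.
Year 2014: gap = -2.5 × (6.71 - 4.62) = -5.225%, loss ≈ 12058 × 5.225/100 ≈ 630.
Year 2015: gap = -2.5 × (7.53 - 4.62) = -7.275%, loss ≈ 12058 × 7.275/100 ≈ 877.
Total lost output = 660 + 805 + 1007 + 630 + 877 = 3979 billion.

$3,979 billion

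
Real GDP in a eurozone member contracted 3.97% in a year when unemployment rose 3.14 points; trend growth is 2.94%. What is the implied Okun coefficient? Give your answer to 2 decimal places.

Growth form: g_Y = g_Y* - β × Δu, so β = (g_Y* - g_Y)/Δu.
β = (2.94 + 3.97)/3.14 = 6.91/3.14 = 2.20.

β ≈ 2.20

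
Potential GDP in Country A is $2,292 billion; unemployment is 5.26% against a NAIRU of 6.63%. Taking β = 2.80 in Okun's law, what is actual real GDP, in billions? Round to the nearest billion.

Unemployment gap = 5.26 - 6.63 = -1.37 points, so the output gap is -2.8 × (-1.37) = 3.836%.
Actual GDP = 2292 × (1 + 3.836/100) = 2292 × 1.03836 ≈ 2380 billion.

$2,380 billion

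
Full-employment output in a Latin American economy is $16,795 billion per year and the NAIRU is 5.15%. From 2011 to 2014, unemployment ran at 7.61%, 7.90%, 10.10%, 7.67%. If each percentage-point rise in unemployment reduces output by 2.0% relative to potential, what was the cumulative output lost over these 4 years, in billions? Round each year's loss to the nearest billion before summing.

Year 2011: gap = -2.0 × (7.61 - 5.15) = -4.92%, loss ≈ 16795 × 4.92/100 ≈ 826.
Year 2012: gap = -2.0 × (7.9 - 5.15) = -5.5%, loss ≈ 16795 × 5.5/100 ≈ 924.
Year 2013: gap = -2.0 × (10.1 - 5.15) = -9.9%, loss ≈ 16795 × 9.9/100 ≈ 1663.
Year 2014: gap = -2.0 × (7.67 - 5.15) = -5.04%, loss ≈ 16795 × 5.04/100 ≈ 846.
Total lost output = 826 + 924 + 1663 + 846 = 4259 billion.

$4,259 billion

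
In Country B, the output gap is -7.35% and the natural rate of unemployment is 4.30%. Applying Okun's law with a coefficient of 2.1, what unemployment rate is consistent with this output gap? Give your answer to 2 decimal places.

From Okun's law, u - u* = -(output gap)/β = -(-7.35)/2.1 = 3.5 points.
So u = 4.3 + 3.5 = 7.80%.

7.80%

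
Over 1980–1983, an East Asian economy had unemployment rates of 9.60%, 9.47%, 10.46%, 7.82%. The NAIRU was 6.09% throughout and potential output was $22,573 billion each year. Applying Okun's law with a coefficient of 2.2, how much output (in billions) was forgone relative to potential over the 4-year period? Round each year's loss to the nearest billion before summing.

$6,451 billion

Year 1980: gap = -2.2 × (9.6 - 6.09) = -7.722%, loss ≈ 22573 × 7.722/100 ≈ 1743.
Year 1981: gap = -2.2 × (9.47 - 6.09) = -7.436%, loss ≈ 22573 × 7.436/100 ≈ 1679.
Year 1982: gap = -2.2 × (10.46 - 6.09) = -9.614%, loss ≈ 22573 × 9.614/100 ≈ 2170.
Year 1983: gap = -2.2 × (7.82 - 6.09) = -3.806%, loss ≈ 22573 × 3.806/100 ≈ 859.
Total lost output = 1743 + 1679 + 2170 + 859 = 6451 billion.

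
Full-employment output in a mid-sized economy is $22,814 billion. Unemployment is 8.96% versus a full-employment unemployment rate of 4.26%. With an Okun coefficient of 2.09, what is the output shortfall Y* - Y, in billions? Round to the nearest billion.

$2,241 billion

Output gap = -2.09 × (8.96 - 4.26) = -2.09 × 4.7 = -9.823%.
Actual GDP ≈ 22814 × 0.90177 ≈ 20573 billion, so the shortfall is 22814 - 20573 = 2241 billion.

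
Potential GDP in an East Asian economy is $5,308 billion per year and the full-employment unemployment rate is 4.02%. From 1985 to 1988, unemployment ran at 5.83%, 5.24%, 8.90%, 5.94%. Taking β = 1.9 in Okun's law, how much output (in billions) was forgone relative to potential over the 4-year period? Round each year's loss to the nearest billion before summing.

$992 billion

Year 1985: gap = -1.9 × (5.83 - 4.02) = -3.439%, loss ≈ 5308 × 3.439/100 ≈ 183.
Year 1986: gap = -1.9 × (5.24 - 4.02) = -2.318%, loss ≈ 5308 × 2.318/100 ≈ 123.
Year 1987: gap = -1.9 × (8.9 - 4.02) = -9.272%, loss ≈ 5308 × 9.272/100 ≈ 492.
Year 1988: gap = -1.9 × (5.94 - 4.02) = -3.648%, loss ≈ 5308 × 3.648/100 ≈ 194.
Total lost output = 183 + 123 + 492 + 194 = 992 billion.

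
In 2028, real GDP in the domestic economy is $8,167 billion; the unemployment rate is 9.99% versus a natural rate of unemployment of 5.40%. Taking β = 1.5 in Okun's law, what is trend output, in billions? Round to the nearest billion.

$8,771 billion

Unemployment gap = 9.99 - 5.4 = 4.59 points, so output gap = -1.5 × 4.59 = -6.885%.
Since Y = Y* × (1 + gap/100), Y* = 8167/0.93115 ≈ 8771 billion.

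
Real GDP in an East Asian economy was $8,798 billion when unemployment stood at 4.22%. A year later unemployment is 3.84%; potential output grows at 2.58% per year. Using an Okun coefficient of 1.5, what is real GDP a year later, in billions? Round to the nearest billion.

$9,075 billion

Δu = 3.84 - 4.22 = -0.38 points.
Okun's law (growth form): g_Y = g_Y* - β × Δu = 2.58 - 1.5 × (-0.38) = 2.58 + 0.57 = 3.15%.
Real GDP in the next year = 8798 × (1 + 3.15/100) = 8798 × 1.0315 ≈ 9075 billion.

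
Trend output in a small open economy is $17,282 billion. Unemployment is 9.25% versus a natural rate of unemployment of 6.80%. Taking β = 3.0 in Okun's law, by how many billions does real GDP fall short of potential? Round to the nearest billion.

$1,270 billion

Output gap = -3.0 × (9.25 - 6.8) = -3 × 2.45 = -7.35%.
Actual GDP ≈ 17282 × 0.9265 ≈ 16012 billion, so the shortfall is 17282 - 16012 = 1270 billion.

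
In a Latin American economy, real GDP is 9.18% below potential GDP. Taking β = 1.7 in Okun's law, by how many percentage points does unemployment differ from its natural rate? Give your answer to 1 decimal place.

Okun's law: output gap = -β × (u - u*), so u - u* = -(output gap)/β.
u - u* = -(-9.18)/1.7 = 5.4 percentage points.

5.4 percentage points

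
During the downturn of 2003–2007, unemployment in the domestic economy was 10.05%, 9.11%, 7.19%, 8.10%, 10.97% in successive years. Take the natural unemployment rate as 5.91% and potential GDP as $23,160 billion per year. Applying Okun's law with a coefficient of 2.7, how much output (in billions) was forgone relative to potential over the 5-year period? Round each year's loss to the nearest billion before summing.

$9,923 billion

Year 2003: gap = -2.7 × (10.05 - 5.91) = -11.178%, loss ≈ 23160 × 11.178/100 ≈ 2589.
Year 2004: gap = -2.7 × (9.11 - 5.91) = -8.64%, loss ≈ 23160 × 8.64/100 ≈ 2001.
Year 2005: gap = -2.7 × (7.19 - 5.91) = -3.456%, loss ≈ 23160 × 3.456/100 ≈ 800.
Year 2006: gap = -2.7 × (8.1 - 5.91) = -5.913%, loss ≈ 23160 × 5.913/100 ≈ 1369.
Year 2007: gap = -2.7 × (10.97 - 5.91) = -13.662%, loss ≈ 23160 × 13.662/100 ≈ 3164.
Total lost output = 2589 + 2001 + 800 + 1369 + 3164 = 9923 billion.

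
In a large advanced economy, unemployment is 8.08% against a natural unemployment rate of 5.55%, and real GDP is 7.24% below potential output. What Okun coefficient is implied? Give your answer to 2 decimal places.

Okun's law: output gap = -β × (u - u*).
-7.24 = -β × (8.08 - 5.55) = -β × 2.53, so β = 7.24/2.53 = 2.86.

β ≈ 2.86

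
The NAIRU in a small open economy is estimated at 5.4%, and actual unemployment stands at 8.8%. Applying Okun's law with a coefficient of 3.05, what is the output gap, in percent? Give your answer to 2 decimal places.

The unemployment gap is 8.8 - 5.4 = 3.4 percentage points.
Okun's law gives an output gap of -3.05 × 3.4 = -10.37%, i.e. 10.37% below potential.

-10.37%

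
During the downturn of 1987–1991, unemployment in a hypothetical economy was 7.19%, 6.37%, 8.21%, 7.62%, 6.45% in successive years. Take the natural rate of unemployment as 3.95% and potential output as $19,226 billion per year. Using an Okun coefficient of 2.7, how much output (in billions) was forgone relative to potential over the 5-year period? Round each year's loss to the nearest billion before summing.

Year 1987: gap = -2.7 × (7.19 - 3.95) = -8.748%, loss ≈ 19226 × 8.748/100 ≈ 1682.
Year 1988: gap = -2.7 × (6.37 - 3.95) = -6.534%, loss ≈ 19226 × 6.534/100 ≈ 1256.
Year 1989: gap = -2.7 × (8.21 - 3.95) = -11.502%, loss ≈ 19226 × 11.502/100 ≈ 2211.
Year 1990: gap = -2.7 × (7.62 - 3.95) = -9.909%, loss ≈ 19226 × 9.909/100 ≈ 1905.
Year 1991: gap = -2.7 × (6.45 - 3.95) = -6.75%, loss ≈ 19226 × 6.75/100 ≈ 1298.
Total lost output = 1682 + 1256 + 2211 + 1905 + 1298 = 8352 billion.

$8,352 billion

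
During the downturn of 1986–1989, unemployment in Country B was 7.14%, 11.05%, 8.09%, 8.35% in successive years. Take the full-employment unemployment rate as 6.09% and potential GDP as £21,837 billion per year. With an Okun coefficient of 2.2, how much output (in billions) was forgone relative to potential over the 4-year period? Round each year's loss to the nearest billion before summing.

Year 1986: gap = -2.2 × (7.14 - 6.09) = -2.31%, loss ≈ 21837 × 2.31/100 ≈ 504.
Year 1987: gap = -2.2 × (11.05 - 6.09) = -10.912%, loss ≈ 21837 × 10.912/100 ≈ 2383.
Year 1988: gap = -2.2 × (8.09 - 6.09) = -4.4%, loss ≈ 21837 × 4.4/100 ≈ 961.
Year 1989: gap = -2.2 × (8.35 - 6.09) = -4.972%, loss ≈ 21837 × 4.972/100 ≈ 1086.
Total lost output = 504 + 2383 + 961 + 1086 = 4934 billion.

£4,934 billion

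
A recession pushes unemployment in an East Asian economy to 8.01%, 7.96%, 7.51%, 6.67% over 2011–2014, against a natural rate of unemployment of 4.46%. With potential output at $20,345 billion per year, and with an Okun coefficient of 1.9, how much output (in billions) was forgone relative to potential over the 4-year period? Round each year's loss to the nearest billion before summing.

$4,758 billion

Year 2011: gap = -1.9 × (8.01 - 4.46) = -6.745%, loss ≈ 20345 × 6.745/100 ≈ 1372.
Year 2012: gap = -1.9 × (7.96 - 4.46) = -6.65%, loss ≈ 20345 × 6.65/100 ≈ 1353.
Year 2013: gap = -1.9 × (7.51 - 4.46) = -5.795%, loss ≈ 20345 × 5.795/100 ≈ 1179.
Year 2014: gap = -1.9 × (6.67 - 4.46) = -4.199%, loss ≈ 20345 × 4.199/100 ≈ 854.
Total lost output = 1372 + 1353 + 1179 + 854 = 4758 billion.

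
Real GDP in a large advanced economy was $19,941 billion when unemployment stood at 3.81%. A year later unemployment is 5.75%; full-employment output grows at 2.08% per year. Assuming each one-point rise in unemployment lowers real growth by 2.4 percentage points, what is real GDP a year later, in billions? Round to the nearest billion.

$19,427 billion

Δu = 5.75 - 3.81 = 1.94 points.
Okun's law (growth form): g_Y = g_Y* - β × Δu = 2.08 - 2.4 × (1.94) = 2.08 - 4.656 = -2.576%.
Real GDP in the next year = 19941 × (1 - 2.576/100) = 19941 × 0.97424 ≈ 19427 billion.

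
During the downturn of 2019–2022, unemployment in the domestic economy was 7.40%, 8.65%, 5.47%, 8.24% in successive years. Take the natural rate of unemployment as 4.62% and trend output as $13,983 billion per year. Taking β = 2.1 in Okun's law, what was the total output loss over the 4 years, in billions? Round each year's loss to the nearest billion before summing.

$3,312 billion

Year 2019: gap = -2.1 × (7.4 - 4.62) = -5.838%, loss ≈ 13983 × 5.838/100 ≈ 816.
Year 2020: gap = -2.1 × (8.65 - 4.62) = -8.463%, loss ≈ 13983 × 8.463/100 ≈ 1183.
Year 2021: gap = -2.1 × (5.47 - 4.62) = -1.785%, loss ≈ 13983 × 1.785/100 ≈ 250.
Year 2022: gap = -2.1 × (8.24 - 4.62) = -7.602%, loss ≈ 13983 × 7.602/100 ≈ 1063.
Total lost output = 816 + 1183 + 250 + 1063 = 3312 billion.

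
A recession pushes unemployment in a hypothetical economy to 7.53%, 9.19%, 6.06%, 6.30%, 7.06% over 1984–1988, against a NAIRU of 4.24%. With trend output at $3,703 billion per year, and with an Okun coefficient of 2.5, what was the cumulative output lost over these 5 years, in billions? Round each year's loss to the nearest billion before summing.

Year 1984: gap = -2.5 × (7.53 - 4.24) = -8.225%, loss ≈ 3703 × 8.225/100 ≈ 305.
Year 1985: gap = -2.5 × (9.19 - 4.24) = -12.375%, loss ≈ 3703 × 12.375/100 ≈ 458.
Year 1986: gap = -2.5 × (6.06 - 4.24) = -4.55%, loss ≈ 3703 × 4.55/100 ≈ 168.
Year 1987: gap = -2.5 × (6.3 - 4.24) = -5.15%, loss ≈ 3703 × 5.15/100 ≈ 191.
Year 1988: gap = -2.5 × (7.06 - 4.24) = -7.05%, loss ≈ 3703 × 7.05/100 ≈ 261.
Total lost output = 305 + 458 + 168 + 191 + 261 = 1383 billion.

$1,383 billion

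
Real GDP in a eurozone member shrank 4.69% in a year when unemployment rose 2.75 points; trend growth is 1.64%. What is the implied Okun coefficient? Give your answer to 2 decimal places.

Growth form: g_Y = g_Y* - β × Δu, so β = (g_Y* - g_Y)/Δu.
β = (1.64 + 4.69)/2.75 = 6.33/2.75 = 2.30.

β ≈ 2.30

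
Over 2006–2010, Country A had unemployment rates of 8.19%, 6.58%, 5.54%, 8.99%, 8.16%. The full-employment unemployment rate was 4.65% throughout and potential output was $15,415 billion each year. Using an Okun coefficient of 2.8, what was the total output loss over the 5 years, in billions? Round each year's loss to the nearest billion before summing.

$6,133 billion

Year 2006: gap = -2.8 × (8.19 - 4.65) = -9.912%, loss ≈ 15415 × 9.912/100 ≈ 1528.
Year 2007: gap = -2.8 × (6.58 - 4.65) = -5.404%, loss ≈ 15415 × 5.404/100 ≈ 833.
Year 2008: gap = -2.8 × (5.54 - 4.65) = -2.492%, loss ≈ 15415 × 2.492/100 ≈ 384.
Year 2009: gap = -2.8 × (8.99 - 4.65) = -12.152%, loss ≈ 15415 × 12.152/100 ≈ 1873.
Year 2010: gap = -2.8 × (8.16 - 4.65) = -9.828%, loss ≈ 15415 × 9.828/100 ≈ 1515.
Total lost output = 1528 + 833 + 384 + 1873 + 1515 = 6133 billion.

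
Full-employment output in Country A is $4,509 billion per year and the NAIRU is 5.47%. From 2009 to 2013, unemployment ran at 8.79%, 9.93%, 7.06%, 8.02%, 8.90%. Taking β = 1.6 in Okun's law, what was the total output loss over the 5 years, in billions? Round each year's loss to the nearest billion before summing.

$1,108 billion

Year 2009: gap = -1.6 × (8.79 - 5.47) = -5.312%, loss ≈ 4509 × 5.312/100 ≈ 240.
Year 2010: gap = -1.6 × (9.93 - 5.47) = -7.136%, loss ≈ 4509 × 7.136/100 ≈ 322.
Year 2011: gap = -1.6 × (7.06 - 5.47) = -2.544%, loss ≈ 4509 × 2.544/100 ≈ 115.
Year 2012: gap = -1.6 × (8.02 - 5.47) = -4.08%, loss ≈ 4509 × 4.08/100 ≈ 184.
Year 2013: gap = -1.6 × (8.9 - 5.47) = -5.488%, loss ≈ 4509 × 5.488/100 ≈ 247.
Total lost output = 240 + 322 + 115 + 184 + 247 = 1108 billion.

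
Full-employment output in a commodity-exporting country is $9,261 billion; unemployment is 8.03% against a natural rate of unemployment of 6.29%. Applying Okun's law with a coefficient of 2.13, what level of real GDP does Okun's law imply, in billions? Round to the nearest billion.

Unemployment gap = 8.03 - 6.29 = 1.74 points, so the output gap is -2.13 × 1.74 = -3.7062%.
Actual GDP = 9261 × (1 - 3.7062/100) = 9261 × 0.962938 ≈ 8918 billion.

$8,918 billion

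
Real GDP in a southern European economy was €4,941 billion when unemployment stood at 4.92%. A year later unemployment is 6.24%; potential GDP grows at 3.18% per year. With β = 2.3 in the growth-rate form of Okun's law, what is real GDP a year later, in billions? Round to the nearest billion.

Δu = 6.24 - 4.92 = 1.32 points.
Okun's law (growth form): g_Y = g_Y* - β × Δu = 3.18 - 2.3 × (1.32) = 3.18 - 3.036 = 0.144%.
Real GDP in the next year = 4941 × (1 + 0.144/100) = 4941 × 1.00144 ≈ 4948 billion.

€4,948 billion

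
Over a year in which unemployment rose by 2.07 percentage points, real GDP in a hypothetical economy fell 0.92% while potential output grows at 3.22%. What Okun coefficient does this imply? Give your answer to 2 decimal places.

β ≈ 2.00

Growth form: g_Y = g_Y* - β × Δu, so β = (g_Y* - g_Y)/Δu.
β = (3.22 + 0.92)/2.07 = 4.14/2.07 = 2.00.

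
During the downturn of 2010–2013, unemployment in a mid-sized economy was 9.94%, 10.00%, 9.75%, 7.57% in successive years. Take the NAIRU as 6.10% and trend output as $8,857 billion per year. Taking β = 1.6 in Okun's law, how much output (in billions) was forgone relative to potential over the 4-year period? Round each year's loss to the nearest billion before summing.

Year 2010: gap = -1.6 × (9.94 - 6.1) = -6.144%, loss ≈ 8857 × 6.144/100 ≈ 544.
Year 2011: gap = -1.6 × (10 - 6.1) = -6.24%, loss ≈ 8857 × 6.24/100 ≈ 553.
Year 2012: gap = -1.6 × (9.75 - 6.1) = -5.84%, loss ≈ 8857 × 5.84/100 ≈ 517.
Year 2013: gap = -1.6 × (7.57 - 6.1) = -2.352%, loss ≈ 8857 × 2.352/100 ≈ 208.
Total lost output = 544 + 553 + 517 + 208 = 1822 billion.

$1,822 billion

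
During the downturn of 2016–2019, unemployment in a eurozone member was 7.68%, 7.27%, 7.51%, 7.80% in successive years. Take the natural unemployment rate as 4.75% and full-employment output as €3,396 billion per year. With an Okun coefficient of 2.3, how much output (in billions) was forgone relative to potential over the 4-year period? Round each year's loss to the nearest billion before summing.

€880 billion

Year 2016: gap = -2.3 × (7.68 - 4.75) = -6.739%, loss ≈ 3396 × 6.739/100 ≈ 229.
Year 2017: gap = -2.3 × (7.27 - 4.75) = -5.796%, loss ≈ 3396 × 5.796/100 ≈ 197.
Year 2018: gap = -2.3 × (7.51 - 4.75) = -6.348%, loss ≈ 3396 × 6.348/100 ≈ 216.
Year 2019: gap = -2.3 × (7.8 - 4.75) = -7.015%, loss ≈ 3396 × 7.015/100 ≈ 238.
Total lost output = 229 + 197 + 216 + 238 = 880 billion.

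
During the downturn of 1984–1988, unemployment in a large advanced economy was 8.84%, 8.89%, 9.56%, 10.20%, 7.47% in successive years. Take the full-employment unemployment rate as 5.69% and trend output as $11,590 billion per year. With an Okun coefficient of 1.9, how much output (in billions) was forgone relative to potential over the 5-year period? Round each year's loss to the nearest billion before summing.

$3,636 billion

Year 1984: gap = -1.9 × (8.84 - 5.69) = -5.985%, loss ≈ 11590 × 5.985/100 ≈ 694.
Year 1985: gap = -1.9 × (8.89 - 5.69) = -6.08%, loss ≈ 11590 × 6.08/100 ≈ 705.
Year 1986: gap = -1.9 × (9.56 - 5.69) = -7.353%, loss ≈ 11590 × 7.353/100 ≈ 852.
Year 1987: gap = -1.9 × (10.2 - 5.69) = -8.569%, loss ≈ 11590 × 8.569/100 ≈ 993.
Year 1988: gap = -1.9 × (7.47 - 5.69) = -3.382%, loss ≈ 11590 × 3.382/100 ≈ 392.
Total lost output = 694 + 705 + 852 + 993 + 392 = 3636 billion.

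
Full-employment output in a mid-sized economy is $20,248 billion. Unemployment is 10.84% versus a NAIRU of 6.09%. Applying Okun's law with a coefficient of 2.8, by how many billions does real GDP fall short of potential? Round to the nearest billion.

$2,693 billion

Output gap = -2.8 × (10.84 - 6.09) = -2.8 × 4.75 = -13.3%.
Actual GDP ≈ 20248 × 0.867 ≈ 17555 billion, so the shortfall is 20248 - 17555 = 2693 billion.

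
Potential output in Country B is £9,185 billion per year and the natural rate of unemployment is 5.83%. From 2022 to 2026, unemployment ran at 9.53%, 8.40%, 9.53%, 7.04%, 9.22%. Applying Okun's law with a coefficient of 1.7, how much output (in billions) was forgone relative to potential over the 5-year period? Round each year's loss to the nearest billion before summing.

£2,275 billion

Year 2022: gap = -1.7 × (9.53 - 5.83) = -6.29%, loss ≈ 9185 × 6.29/100 ≈ 578.
Year 2023: gap = -1.7 × (8.4 - 5.83) = -4.369%, loss ≈ 9185 × 4.369/100 ≈ 401.
Year 2024: gap = -1.7 × (9.53 - 5.83) = -6.29%, loss ≈ 9185 × 6.29/100 ≈ 578.
Year 2025: gap = -1.7 × (7.04 - 5.83) = -2.057%, loss ≈ 9185 × 2.057/100 ≈ 189.
Year 2026: gap = -1.7 × (9.22 - 5.83) = -5.763%, loss ≈ 9185 × 5.763/100 ≈ 529.
Total lost output = 578 + 401 + 578 + 189 + 529 = 2275 billion.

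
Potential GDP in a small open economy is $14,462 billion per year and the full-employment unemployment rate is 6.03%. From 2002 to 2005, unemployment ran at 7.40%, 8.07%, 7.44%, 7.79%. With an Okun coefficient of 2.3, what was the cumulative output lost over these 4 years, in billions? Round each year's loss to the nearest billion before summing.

Year 2002: gap = -2.3 × (7.4 - 6.03) = -3.151%, loss ≈ 14462 × 3.151/100 ≈ 456.
Year 2003: gap = -2.3 × (8.07 - 6.03) = -4.692%, loss ≈ 14462 × 4.692/100 ≈ 679.
Year 2004: gap = -2.3 × (7.44 - 6.03) = -3.243%, loss ≈ 14462 × 3.243/100 ≈ 469.
Year 2005: gap = -2.3 × (7.79 - 6.03) = -4.048%, loss ≈ 14462 × 4.048/100 ≈ 585.
Total lost output = 456 + 679 + 469 + 585 = 2189 billion.

$2,189 billion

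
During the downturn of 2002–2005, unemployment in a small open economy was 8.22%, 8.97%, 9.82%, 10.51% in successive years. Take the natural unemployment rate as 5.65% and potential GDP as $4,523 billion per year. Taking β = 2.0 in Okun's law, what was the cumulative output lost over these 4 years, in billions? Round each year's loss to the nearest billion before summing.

$1,349 billion

Year 2002: gap = -2.0 × (8.22 - 5.65) = -5.14%, loss ≈ 4523 × 5.14/100 ≈ 232.
Year 2003: gap = -2.0 × (8.97 - 5.65) = -6.64%, loss ≈ 4523 × 6.64/100 ≈ 300.
Year 2004: gap = -2.0 × (9.82 - 5.65) = -8.34%, loss ≈ 4523 × 8.34/100 ≈ 377.
Year 2005: gap = -2.0 × (10.51 - 5.65) = -9.72%, loss ≈ 4523 × 9.72/100 ≈ 440.
Total lost output = 232 + 300 + 377 + 440 = 1349 billion.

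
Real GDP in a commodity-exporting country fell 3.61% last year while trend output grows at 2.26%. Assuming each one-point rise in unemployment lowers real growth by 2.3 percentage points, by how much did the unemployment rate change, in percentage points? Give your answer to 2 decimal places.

Growth-rate Okun's law: g_Y = g_Y* - β × Δu, so Δu = (g_Y* - g_Y)/β.
Δu = (2.26 + 3.61)/2.3 = 5.87/2.3 = 2.55 percentage points.

2.55 percentage points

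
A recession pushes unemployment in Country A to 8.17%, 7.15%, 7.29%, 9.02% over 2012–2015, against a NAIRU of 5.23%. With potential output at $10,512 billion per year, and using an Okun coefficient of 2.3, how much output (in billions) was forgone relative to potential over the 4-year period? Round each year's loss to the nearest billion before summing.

Year 2012: gap = -2.3 × (8.17 - 5.23) = -6.762%, loss ≈ 10512 × 6.762/100 ≈ 711.
Year 2013: gap = -2.3 × (7.15 - 5.23) = -4.416%, loss ≈ 10512 × 4.416/100 ≈ 464.
Year 2014: gap = -2.3 × (7.29 - 5.23) = -4.738%, loss ≈ 10512 × 4.738/100 ≈ 498.
Year 2015: gap = -2.3 × (9.02 - 5.23) = -8.717%, loss ≈ 10512 × 8.717/100 ≈ 916.
Total lost output = 711 + 464 + 498 + 916 = 2589 billion.

$2,589 billion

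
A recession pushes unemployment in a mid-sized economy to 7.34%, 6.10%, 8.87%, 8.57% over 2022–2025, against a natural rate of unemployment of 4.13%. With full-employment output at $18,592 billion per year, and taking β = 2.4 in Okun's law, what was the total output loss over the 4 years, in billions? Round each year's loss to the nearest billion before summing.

Year 2022: gap = -2.4 × (7.34 - 4.13) = -7.704%, loss ≈ 18592 × 7.704/100 ≈ 1432.
Year 2023: gap = -2.4 × (6.1 - 4.13) = -4.728%, loss ≈ 18592 × 4.728/100 ≈ 879.
Year 2024: gap = -2.4 × (8.87 - 4.13) = -11.376%, loss ≈ 18592 × 11.376/100 ≈ 2115.
Year 2025: gap = -2.4 × (8.57 - 4.13) = -10.656%, loss ≈ 18592 × 10.656/100 ≈ 1981.
Total lost output = 1432 + 879 + 2115 + 1981 = 6407 billion.

$6,407 billion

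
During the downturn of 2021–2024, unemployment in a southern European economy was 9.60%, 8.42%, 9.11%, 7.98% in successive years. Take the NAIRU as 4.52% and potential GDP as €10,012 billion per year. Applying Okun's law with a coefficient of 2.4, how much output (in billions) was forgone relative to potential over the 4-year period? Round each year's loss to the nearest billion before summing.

€4,092 billion

Year 2021: gap = -2.4 × (9.6 - 4.52) = -12.192%, loss ≈ 10012 × 12.192/100 ≈ 1221.
Year 2022: gap = -2.4 × (8.42 - 4.52) = -9.36%, loss ≈ 10012 × 9.36/100 ≈ 937.
Year 2023: gap = -2.4 × (9.11 - 4.52) = -11.016%, loss ≈ 10012 × 11.016/100 ≈ 1103.
Year 2024: gap = -2.4 × (7.98 - 4.52) = -8.304%, loss ≈ 10012 × 8.304/100 ≈ 831.
Total lost output = 1221 + 937 + 1103 + 831 = 4092 billion.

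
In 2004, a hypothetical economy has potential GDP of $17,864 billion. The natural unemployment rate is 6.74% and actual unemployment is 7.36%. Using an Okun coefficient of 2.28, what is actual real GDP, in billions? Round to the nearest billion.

$17,611 billion

Unemployment gap = 7.36 - 6.74 = 0.62 points, so the output gap is -2.28 × 0.62 = -1.4136%.
Actual GDP = 17864 × (1 - 1.4136/100) = 17864 × 0.985864 ≈ 17611 billion.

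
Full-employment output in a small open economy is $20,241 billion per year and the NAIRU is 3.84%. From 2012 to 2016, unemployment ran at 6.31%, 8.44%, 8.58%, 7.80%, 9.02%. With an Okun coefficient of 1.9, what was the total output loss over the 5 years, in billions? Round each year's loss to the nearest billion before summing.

Year 2012: gap = -1.9 × (6.31 - 3.84) = -4.693%, loss ≈ 20241 × 4.693/100 ≈ 950.
Year 2013: gap = -1.9 × (8.44 - 3.84) = -8.74%, loss ≈ 20241 × 8.74/100 ≈ 1769.
Year 2014: gap = -1.9 × (8.58 - 3.84) = -9.006%, loss ≈ 20241 × 9.006/100 ≈ 1823.
Year 2015: gap = -1.9 × (7.8 - 3.84) = -7.524%, loss ≈ 20241 × 7.524/100 ≈ 1523.
Year 2016: gap = -1.9 × (9.02 - 3.84) = -9.842%, loss ≈ 20241 × 9.842/100 ≈ 1992.
Total lost output = 950 + 1769 + 1823 + 1523 + 1992 = 8057 billion.

$8,057 billion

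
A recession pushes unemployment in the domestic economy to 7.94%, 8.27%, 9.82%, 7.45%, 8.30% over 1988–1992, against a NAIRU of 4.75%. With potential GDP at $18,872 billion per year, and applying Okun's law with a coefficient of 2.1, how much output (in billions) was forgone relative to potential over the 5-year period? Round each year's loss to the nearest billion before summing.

Year 1988: gap = -2.1 × (7.94 - 4.75) = -6.699%, loss ≈ 18872 × 6.699/100 ≈ 1264.
Year 1989: gap = -2.1 × (8.27 - 4.75) = -7.392%, loss ≈ 18872 × 7.392/100 ≈ 1395.
Year 1990: gap = -2.1 × (9.82 - 4.75) = -10.647%, loss ≈ 18872 × 10.647/100 ≈ 2009.
Year 1991: gap = -2.1 × (7.45 - 4.75) = -5.67%, loss ≈ 18872 × 5.67/100 ≈ 1070.
Year 1992: gap = -2.1 × (8.3 - 4.75) = -7.455%, loss ≈ 18872 × 7.455/100 ≈ 1407.
Total lost output = 1264 + 1395 + 2009 + 1070 + 1407 = 7145 billion.

$7,145 billion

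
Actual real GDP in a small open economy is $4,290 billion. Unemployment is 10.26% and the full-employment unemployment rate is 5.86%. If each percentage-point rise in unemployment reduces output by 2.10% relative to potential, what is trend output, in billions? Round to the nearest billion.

$4,727 billion

Unemployment gap = 10.26 - 5.86 = 4.4 points, so output gap = -2.1 × 4.4 = -9.24%.
Since Y = Y* × (1 + gap/100), Y* = 4290/0.9076 ≈ 4727 billion.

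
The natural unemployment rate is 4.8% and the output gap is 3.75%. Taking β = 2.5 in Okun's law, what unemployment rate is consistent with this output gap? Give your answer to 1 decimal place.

From Okun's law, u - u* = -(output gap)/β = -(3.75)/2.5 = -1.5 points.
So u = 4.8 - 1.5 = 3.3%.

3.3%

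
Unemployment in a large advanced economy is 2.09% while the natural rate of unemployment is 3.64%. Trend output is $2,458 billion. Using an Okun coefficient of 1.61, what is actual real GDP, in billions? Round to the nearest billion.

$2,519 billion

Unemployment gap = 2.09 - 3.64 = -1.55 points, so the output gap is -1.61 × (-1.55) = 2.4955%.
Actual GDP = 2458 × (1 + 2.4955/100) = 2458 × 1.024955 ≈ 2519 billion.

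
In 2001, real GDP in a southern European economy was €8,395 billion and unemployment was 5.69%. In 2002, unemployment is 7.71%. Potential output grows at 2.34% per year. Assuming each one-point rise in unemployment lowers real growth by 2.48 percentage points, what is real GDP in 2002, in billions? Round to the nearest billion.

Δu = 7.71 - 5.69 = 2.02 points.
Okun's law (growth form): g_Y = g_Y* - β × Δu = 2.34 - 2.48 × (2.02) = 2.34 - 5.0096 = -2.6696%.
Real GDP in the next year = 8395 × (1 - 2.6696/100) = 8395 × 0.973304 ≈ 8171 billion.

€8,171 billion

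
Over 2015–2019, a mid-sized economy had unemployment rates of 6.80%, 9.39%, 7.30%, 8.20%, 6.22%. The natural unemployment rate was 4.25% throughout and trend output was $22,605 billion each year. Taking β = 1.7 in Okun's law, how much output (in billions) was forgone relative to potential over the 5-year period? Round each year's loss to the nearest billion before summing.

$6,402 billion

Year 2015: gap = -1.7 × (6.8 - 4.25) = -4.335%, loss ≈ 22605 × 4.335/100 ≈ 980.
Year 2016: gap = -1.7 × (9.39 - 4.25) = -8.738%, loss ≈ 22605 × 8.738/100 ≈ 1975.
Year 2017: gap = -1.7 × (7.3 - 4.25) = -5.185%, loss ≈ 22605 × 5.185/100 ≈ 1172.
Year 2018: gap = -1.7 × (8.2 - 4.25) = -6.715%, loss ≈ 22605 × 6.715/100 ≈ 1518.
Year 2019: gap = -1.7 × (6.22 - 4.25) = -3.349%, loss ≈ 22605 × 3.349/100 ≈ 757.
Total lost output = 980 + 1975 + 1172 + 1518 + 757 = 6402 billion.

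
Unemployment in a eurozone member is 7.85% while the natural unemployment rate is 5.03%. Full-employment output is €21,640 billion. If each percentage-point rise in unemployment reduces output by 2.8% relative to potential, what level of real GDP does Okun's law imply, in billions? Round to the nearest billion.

Unemployment gap = 7.85 - 5.03 = 2.82 points, so the output gap is -2.8 × 2.82 = -7.896%.
Actual GDP = 21640 × (1 - 7.896/100) = 21640 × 0.92104 ≈ 19931 billion.

€19,931 billion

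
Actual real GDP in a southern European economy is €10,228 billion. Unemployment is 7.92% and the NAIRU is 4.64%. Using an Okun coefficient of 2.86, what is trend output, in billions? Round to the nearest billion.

€11,287 billion

Unemployment gap = 7.92 - 4.64 = 3.28 points, so output gap = -2.86 × 3.28 = -9.3808%.
Since Y = Y* × (1 + gap/100), Y* = 10228/0.906192 ≈ 11287 billion.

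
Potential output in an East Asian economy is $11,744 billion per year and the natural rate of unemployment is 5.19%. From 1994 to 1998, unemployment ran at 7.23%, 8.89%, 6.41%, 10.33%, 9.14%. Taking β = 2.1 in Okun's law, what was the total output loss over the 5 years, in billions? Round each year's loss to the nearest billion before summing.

Year 1994: gap = -2.1 × (7.23 - 5.19) = -4.284%, loss ≈ 11744 × 4.284/100 ≈ 503.
Year 1995: gap = -2.1 × (8.89 - 5.19) = -7.77%, loss ≈ 11744 × 7.77/100 ≈ 913.
Year 1996: gap = -2.1 × (6.41 - 5.19) = -2.562%, loss ≈ 11744 × 2.562/100 ≈ 301.
Year 1997: gap = -2.1 × (10.33 - 5.19) = -10.794%, loss ≈ 11744 × 10.794/100 ≈ 1268.
Year 1998: gap = -2.1 × (9.14 - 5.19) = -8.295%, loss ≈ 11744 × 8.295/100 ≈ 974.
Total lost output = 503 + 913 + 301 + 1268 + 974 = 3959 billion.

$3,959 billion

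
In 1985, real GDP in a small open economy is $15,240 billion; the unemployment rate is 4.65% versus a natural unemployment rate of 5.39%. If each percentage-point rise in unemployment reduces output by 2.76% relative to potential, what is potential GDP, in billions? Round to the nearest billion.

$14,935 billion

Unemployment gap = 4.65 - 5.39 = -0.74 points, so output gap = -2.76 × (-0.74) = 2.0424%.
Since Y = Y* × (1 + gap/100), Y* = 15240/1.020424 ≈ 14935 billion.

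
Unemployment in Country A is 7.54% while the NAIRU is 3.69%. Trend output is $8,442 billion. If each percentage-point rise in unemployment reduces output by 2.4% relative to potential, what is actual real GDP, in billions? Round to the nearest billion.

$7,662 billion

Unemployment gap = 7.54 - 3.69 = 3.85 points, so the output gap is -2.4 × 3.85 = -9.24%.
Actual GDP = 8442 × (1 - 9.24/100) = 8442 × 0.9076 ≈ 7662 billion.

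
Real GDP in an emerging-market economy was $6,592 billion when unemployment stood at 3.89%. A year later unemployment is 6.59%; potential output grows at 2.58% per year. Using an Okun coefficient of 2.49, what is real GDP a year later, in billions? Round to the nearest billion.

Δu = 6.59 - 3.89 = 2.7 points.
Okun's law (growth form): g_Y = g_Y* - β × Δu = 2.58 - 2.49 × (2.70) = 2.58 - 6.723 = -4.143%.
Real GDP in the next year = 6592 × (1 - 4.143/100) = 6592 × 0.95857 ≈ 6319 billion.

$6,319 billion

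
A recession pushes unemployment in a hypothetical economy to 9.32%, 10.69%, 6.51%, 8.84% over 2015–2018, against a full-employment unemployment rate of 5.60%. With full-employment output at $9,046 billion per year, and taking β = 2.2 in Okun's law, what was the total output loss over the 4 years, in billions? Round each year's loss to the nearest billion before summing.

Year 2015: gap = -2.2 × (9.32 - 5.6) = -8.184%, loss ≈ 9046 × 8.184/100 ≈ 740.
Year 2016: gap = -2.2 × (10.69 - 5.6) = -11.198%, loss ≈ 9046 × 11.198/100 ≈ 1013.
Year 2017: gap = -2.2 × (6.51 - 5.6) = -2.002%, loss ≈ 9046 × 2.002/100 ≈ 181.
Year 2018: gap = -2.2 × (8.84 - 5.6) = -7.128%, loss ≈ 9046 × 7.128/100 ≈ 645.
Total lost output = 740 + 1013 + 181 + 645 = 2579 billion.

$2,579 billion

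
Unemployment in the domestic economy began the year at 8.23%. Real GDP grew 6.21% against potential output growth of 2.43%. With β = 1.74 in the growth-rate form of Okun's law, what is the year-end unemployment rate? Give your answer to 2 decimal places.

Growth-rate Okun's law: g_Y = g_Y* - β × Δu, so Δu = (g_Y* - g_Y)/β.
Δu = (2.43 - 6.21)/1.74 = -3.78/1.74 = -2.17 percentage points.
Year-end unemployment = 8.23 - 2.17 = 6.06%.

6.06%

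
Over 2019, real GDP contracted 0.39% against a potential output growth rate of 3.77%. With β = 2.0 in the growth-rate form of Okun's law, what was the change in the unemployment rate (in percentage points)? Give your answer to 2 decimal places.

Growth-rate Okun's law: g_Y = g_Y* - β × Δu, so Δu = (g_Y* - g_Y)/β.
Δu = (3.77 + 0.39)/2.0 = 4.16/2.0 = 2.08 percentage points.

2.08 percentage points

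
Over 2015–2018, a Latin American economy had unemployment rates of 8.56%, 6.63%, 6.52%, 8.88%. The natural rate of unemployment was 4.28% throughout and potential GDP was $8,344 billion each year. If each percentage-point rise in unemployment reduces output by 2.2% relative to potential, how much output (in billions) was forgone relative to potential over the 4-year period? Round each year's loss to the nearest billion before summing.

Year 2015: gap = -2.2 × (8.56 - 4.28) = -9.416%, loss ≈ 8344 × 9.416/100 ≈ 786.
Year 2016: gap = -2.2 × (6.63 - 4.28) = -5.17%, loss ≈ 8344 × 5.17/100 ≈ 431.
Year 2017: gap = -2.2 × (6.52 - 4.28) = -4.928%, loss ≈ 8344 × 4.928/100 ≈ 411.
Year 2018: gap = -2.2 × (8.88 - 4.28) = -10.12%, loss ≈ 8344 × 10.12/100 ≈ 844.
Total lost output = 786 + 431 + 411 + 844 = 2472 billion.

$2,472 billion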